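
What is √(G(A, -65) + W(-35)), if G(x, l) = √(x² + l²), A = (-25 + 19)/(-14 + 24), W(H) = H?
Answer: √(-875 + 5*√105634)/5 ≈ 5.4775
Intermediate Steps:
A = -⅗ (A = -6/10 = -6*⅒ = -⅗ ≈ -0.60000)
G(x, l) = √(l² + x²)
√(G(A, -65) + W(-35)) = √(√((-65)² + (-⅗)²) - 35) = √(√(4225 + 9/25) - 35) = √(√(105634/25) - 35) = √(√105634/5 - 35) = √(-35 + √105634/5)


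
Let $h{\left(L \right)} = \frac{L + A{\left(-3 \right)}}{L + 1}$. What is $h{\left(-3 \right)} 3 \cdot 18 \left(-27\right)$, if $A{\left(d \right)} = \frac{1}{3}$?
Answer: $-1944$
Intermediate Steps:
$A{\left(d \right)} = \frac{1}{3}$
$h{\left(L \right)} = \frac{\frac{1}{3} + L}{1 + L}$ ($h{\left(L \right)} = \frac{L + \frac{1}{3}}{L + 1} = \frac{\frac{1}{3} + L}{1 + L}$)
$h{\left(-3 \right)} 3 \cdot 18 \left(-27\right) = \frac{\frac{1}{3} - 3}{1 - 3} \cdot 3 \cdot 18 \left(-27\right) = \frac{1}{-2} \left(- \frac{8}{3}\right) 54 \left(-27\right) = \left(- \frac{1}{2}\right) \left(- \frac{8}{3}\right) 54 \left(-27\right) = \frac{4}{3} \cdot 54 \left(-27\right) = 72 \left(-27\right) = -1944$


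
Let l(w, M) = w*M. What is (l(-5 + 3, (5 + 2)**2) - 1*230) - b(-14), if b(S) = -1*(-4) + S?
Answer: -318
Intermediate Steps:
b(S) = 4 + S
l(w, M) = M*w
(l(-5 + 3, (5 + 2)**2) - 1*230) - b(-14) = ((5 + 2)**2*(-5 + 3) - 1*230) - (4 - 14) = (7**2*(-2) - 230) - 1*(-10) = (49*(-2) - 230) + 10 = (-98 - 230) + 10 = -328 + 10 = -318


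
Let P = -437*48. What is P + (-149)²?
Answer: 1225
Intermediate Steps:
P = -20976
P + (-149)² = -20976 + (-149)² = -20976 + 22201 = 1225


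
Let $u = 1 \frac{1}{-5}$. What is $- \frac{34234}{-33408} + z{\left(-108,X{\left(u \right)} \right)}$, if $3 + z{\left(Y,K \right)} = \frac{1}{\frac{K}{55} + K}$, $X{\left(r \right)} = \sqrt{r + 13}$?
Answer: $- \frac{32995}{16704} + \frac{55 \sqrt{5}}{448} \approx -1.7008$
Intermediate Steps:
$u = - \frac{1}{5}$ ($u = 1 \left(- \frac{1}{5}\right) = - \frac{1}{5} \approx -0.2$)
$X{\left(r \right)} = \sqrt{13 + r}$
$z{\left(Y,K \right)} = -3 + \frac{55}{56 K}$ ($z{\left(Y,K \right)} = -3 + \frac{1}{\frac{K}{55} + K} = -3 + \frac{1}{\frac{56}{55} K} = -3 + \frac{55}{56 K}$)
$- \frac{34234}{-33408} + z{\left(-108,X{\left(u \right)} \right)} = - \frac{34234}{-33408} - \left(3 - \frac{55}{56 \sqrt{13 - \frac{1}{5}}}\right) = \left(-34234\right) \left(- \frac{1}{33408}\right) - \left(3 - \frac{55}{56 \sqrt{\frac{64}{5}}}\right) = \frac{17117}{16704} - \left(3 - \frac{55}{56 \frac{8 \sqrt{5}}{5}}\right) = \frac{17117}{16704} - \left(3 - \frac{55 \frac{\sqrt{5}}{8}}{56}\right) = \frac{17117}{16704} - \left(3 - \frac{55 \sqrt{5}}{448}\right) = - \frac{32995}{16704} + \frac{55 \sqrt{5}}{448}$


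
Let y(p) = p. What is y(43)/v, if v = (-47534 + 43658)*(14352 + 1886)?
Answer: -43/62938488 ≈ -6.8321e-7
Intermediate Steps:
v = -62938488 (v = -3876*16238 = -62938488)
y(43)/v = 43/(-62938488) = 43*(-1/62938488) = -43/62938488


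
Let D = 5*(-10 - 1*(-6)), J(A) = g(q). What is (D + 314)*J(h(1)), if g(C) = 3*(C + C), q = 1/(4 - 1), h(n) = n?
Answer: 588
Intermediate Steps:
q = ⅓ (q = 1/3 = ⅓ ≈ 0.33333)
g(C) = 6*C (g(C) = 3*(2*C) = 6*C)
J(A) = 2 (J(A) = 6*(⅓) = 2)
D = -20 (D = 5*(-10 + 6) = 5*(-4) = -20)
(D + 314)*J(h(1)) = (-20 + 314)*2 = 294*2 = 588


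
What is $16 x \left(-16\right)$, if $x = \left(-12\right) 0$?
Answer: $0$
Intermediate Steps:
$x = 0$
$16 x \left(-16\right) = 16 \cdot 0 \left(-16\right) = 0 \left(-16\right) = 0$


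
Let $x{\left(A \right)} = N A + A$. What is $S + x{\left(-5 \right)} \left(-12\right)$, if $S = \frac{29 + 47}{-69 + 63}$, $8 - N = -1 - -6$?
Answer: $\frac{682}{3} \approx 227.33$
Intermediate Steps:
$N = 3$ ($N = 8 - \left(-1 - -6\right) = 8 - \left(-1 + 6\right) = 8 - 5 = 3$)
$S = - \frac{38}{3}$ ($S = \frac{76}{-6} = 76 \left(- \frac{1}{6}\right) = - \frac{38}{3} \approx -12.667$)
$x{\left(A \right)} = 4 A$ ($x{\left(A \right)} = 3 A + A = 4 A$)
$S + x{\left(-5 \right)} \left(-12\right) = - \frac{38}{3} + 4 \left(-5\right) \left(-12\right) = - \frac{38}{3} - -240 = - \frac{38}{3} + 240 = \frac{682}{3}$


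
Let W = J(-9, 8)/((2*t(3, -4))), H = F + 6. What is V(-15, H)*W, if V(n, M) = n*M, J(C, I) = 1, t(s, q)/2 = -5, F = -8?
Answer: -3/2 ≈ -1.5000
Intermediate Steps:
t(s, q) = -10 (t(s, q) = 2*(-5) = -10)
H = -2 (H = -8 + 6 = -2)
V(n, M) = M*n
W = -1/20 (W = 1/(2*(-10)) = 1/(-20) = 1*(-1/20) = -1/20 ≈ -0.050000)
V(-15, H)*W = -2*(-15)*(-1/20) = 30*(-1/20) = -3/2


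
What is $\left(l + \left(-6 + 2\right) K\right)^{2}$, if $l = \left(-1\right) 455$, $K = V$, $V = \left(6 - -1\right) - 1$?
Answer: $229441$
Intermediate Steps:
$V = 6$ ($V = \left(6 + 1\right) - 1 = 7 - 1 = 6$)
$K = 6$
$l = -455$
$\left(l + \left(-6 + 2\right) K\right)^{2} = \left(-455 + \left(-6 + 2\right) 6\right)^{2} = \left(-455 - 24\right)^{2} = \left(-479\right)^{2} = 229441$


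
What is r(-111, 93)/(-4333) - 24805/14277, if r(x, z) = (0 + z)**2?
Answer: -230961838/61862241 ≈ -3.7335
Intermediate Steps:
r(x, z) = z**2
r(-111, 93)/(-4333) - 24805/14277 = 93**2/(-4333) - 24805/14277 = 8649*(-1/4333) - 24805*1/14277 = -8649/4333 - 24805/14277 = -230961838/61862241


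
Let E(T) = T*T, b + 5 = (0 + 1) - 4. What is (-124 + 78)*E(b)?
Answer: -2944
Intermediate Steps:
b = -8 (b = -5 + ((0 + 1) - 4) = -5 + (1 - 4) = -5 - 3 = -8)
E(T) = T**2
(-124 + 78)*E(b) = (-124 + 78)*(-8)**2 = -46*64 = -2944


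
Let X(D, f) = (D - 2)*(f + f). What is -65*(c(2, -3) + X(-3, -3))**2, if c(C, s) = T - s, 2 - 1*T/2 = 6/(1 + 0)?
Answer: -40625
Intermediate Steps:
T = -8 (T = 4 - 12/(1 + 0) = 4 - 12/1 = 4 - 12 = -8)
X(D, f) = 2*f*(-2 + D) (X(D, f) = (-2 + D)*(2*f) = 2*f*(-2 + D))
c(C, s) = -8 - s
-65*(c(2, -3) + X(-3, -3))**2 = -65*((-8 - 1*(-3)) + 2*(-3)*(-2 - 3))**2 = -65*((-8 + 3) + 2*(-3)*(-5))**2 = -65*(-5 + 30)**2 = -65*25**2 = -65*625 = -40625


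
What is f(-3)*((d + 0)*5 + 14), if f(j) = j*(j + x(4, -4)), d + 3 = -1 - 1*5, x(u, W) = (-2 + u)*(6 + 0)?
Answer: 837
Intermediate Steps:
x(u, W) = -12 + 6*u (x(u, W) = (-2 + u)*6 = -12 + 6*u)
d = -9 (d = -3 + (-1 - 1*5) = -3 + (-1 - 5) = -3 - 6 = -9)
f(j) = j*(12 + j) (f(j) = j*(j + (-12 + 6*4)) = j*(j + (-12 + 24)) = j*(j + 12) = j*(12 + j))
f(-3)*((d + 0)*5 + 14) = (-3*(12 - 3))*((-9 + 0)*5 + 14) = (-3*9)*(-9*5 + 14) = -27*(-45 + 14) = -27*(-31) = 837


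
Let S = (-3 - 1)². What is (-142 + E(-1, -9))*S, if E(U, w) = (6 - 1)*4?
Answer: -1952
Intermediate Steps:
E(U, w) = 20 (E(U, w) = 5*4 = 20)
S = 16 (S = (-4)² = 16)
(-142 + E(-1, -9))*S = (-142 + 20)*16 = -122*16 = -1952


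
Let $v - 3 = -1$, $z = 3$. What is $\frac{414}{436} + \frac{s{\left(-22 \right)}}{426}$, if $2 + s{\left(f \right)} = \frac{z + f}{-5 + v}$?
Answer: $\frac{66845}{69651} \approx 0.95971$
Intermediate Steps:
$v = 2$ ($v = 3 - 1 = 2$)
$s{\left(f \right)} = -3 - \frac{f}{3}$ ($s{\left(f \right)} = -2 + \frac{3 + f}{-5 + 2} = -2 + \frac{3 + f}{-3} = -2 + \left(3 + f\right) \left(- \frac{1}{3}\right) = -2 - \left(1 + \frac{f}{3}\right) = -3 - \frac{f}{3}$)
$\frac{414}{436} + \frac{s{\left(-22 \right)}}{426} = \frac{414}{436} + \frac{-3 - - \frac{22}{3}}{426} = 414 \cdot \frac{1}{436} + \left(-3 + \frac{22}{3}\right) \frac{1}{426} = \frac{207}{218} + \frac{13}{3} \cdot \frac{1}{426} = \frac{207}{218} + \frac{13}{1278} = \frac{66845}{69651}$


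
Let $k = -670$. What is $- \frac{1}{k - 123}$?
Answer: $\frac{1}{793} \approx 0.001261$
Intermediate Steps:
$- \frac{1}{k - 123} = - \frac{1}{-670 - 123} = - \frac{1}{-793} = \left(-1\right) \left(- \frac{1}{793}\right) = \frac{1}{793}$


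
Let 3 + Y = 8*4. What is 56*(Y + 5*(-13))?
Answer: -2016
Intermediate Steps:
Y = 29 (Y = -3 + 8*4 = -3 + 32 = 29)
56*(Y + 5*(-13)) = 56*(29 + 5*(-13)) = 56*(29 - 65) = 56*(-36) = -2016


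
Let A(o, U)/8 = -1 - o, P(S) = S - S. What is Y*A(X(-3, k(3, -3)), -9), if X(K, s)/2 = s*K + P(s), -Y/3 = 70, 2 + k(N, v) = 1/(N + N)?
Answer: 20160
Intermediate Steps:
P(S) = 0
k(N, v) = -2 + 1/(2*N) (k(N, v) = -2 + 1/(N + N) = -2 + 1/(2*N))
Y = -210 (Y = -3*70 = -210)
X(K, s) = 2*K*s (X(K, s) = 2*(s*K + 0) = 2*(K*s + 0) = 2*(K*s) = 2*K*s)
A(o, U) = -8 - 8*o (A(o, U) = 8*(-1 - o) = -8 - 8*o)
Y*A(X(-3, k(3, -3)), -9) = -210*(-8 - 16*(-3)*(-2 + (½)/3)) = -210*(-8 - 16*(-3)*(-2 + (½)*(⅓))) = -210*(-8 - 16*(-3)*(-2 + ⅙)) = -210*(-8 - 16*(-3)*(-11)/6) = -210*(-8 - 8*11) = -210*(-8 - 88) = -210*(-96) = 20160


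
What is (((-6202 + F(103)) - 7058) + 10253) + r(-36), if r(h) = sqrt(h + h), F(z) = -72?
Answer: -3079 + 6*I*sqrt(2) ≈ -3079.0 + 8.4853*I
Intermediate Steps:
r(h) = sqrt(2)*sqrt(h) (r(h) = sqrt(2*h) = sqrt(2)*sqrt(h))
(((-6202 + F(103)) - 7058) + 10253) + r(-36) = (((-6202 - 72) - 7058) + 10253) + sqrt(2)*sqrt(-36) = ((-6274 - 7058) + 10253) + sqrt(2)*(6*I) = (-13332 + 10253) + 6*I*sqrt(2) = -3079 + 6*I*sqrt(2)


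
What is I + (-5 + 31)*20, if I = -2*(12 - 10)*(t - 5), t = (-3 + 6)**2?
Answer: 504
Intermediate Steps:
t = 9 (t = 3**2 = 9)
I = -16 (I = -2*(12 - 10)*(9 - 5) = -4*4 = -2*8 = -16)
I + (-5 + 31)*20 = -16 + (-5 + 31)*20 = -16 + 26*20 = -16 + 520 = 504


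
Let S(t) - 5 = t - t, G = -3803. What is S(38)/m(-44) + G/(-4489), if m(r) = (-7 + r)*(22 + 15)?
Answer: 7153816/8470743 ≈ 0.84453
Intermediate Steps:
m(r) = -259 + 37*r (m(r) = (-7 + r)*37 = -259 + 37*r)
S(t) = 5 (S(t) = 5 + (t - t) = 5 + 0 = 5)
S(38)/m(-44) + G/(-4489) = 5/(-259 + 37*(-44)) - 3803/(-4489) = 5/(-259 - 1628) - 3803*(-1/4489) = 5/(-1887) + 3803/4489 = 5*(-1/1887) + 3803/4489 = -5/1887 + 3803/4489 = 7153816/8470743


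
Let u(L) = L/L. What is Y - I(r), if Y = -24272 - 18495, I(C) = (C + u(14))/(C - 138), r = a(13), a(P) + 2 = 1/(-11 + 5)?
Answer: -35967054/841 ≈ -42767.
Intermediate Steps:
u(L) = 1
a(P) = -13/6 (a(P) = -2 + 1/(-11 + 5) = -2 + 1/(-6) = -2 - ⅙ = -13/6)
r = -13/6 ≈ -2.1667
I(C) = (1 + C)/(-138 + C) (I(C) = (C + 1)/(C - 138) = (1 + C)/(-138 + C))
Y = -42767
Y - I(r) = -42767 - (1 - 13/6)/(-138 - 13/6) = -42767 - (-7)/((-841/6)*6) = -42767 - (-6)*(-7)/(841*6) = -42767 - 1*7/841 = -42767 - 7/841 = -35967054/841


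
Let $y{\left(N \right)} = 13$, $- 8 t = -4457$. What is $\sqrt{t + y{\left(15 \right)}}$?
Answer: $\frac{\sqrt{9122}}{4} \approx 23.877$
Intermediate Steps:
$t = \frac{4457}{8}$ ($t = \left(- \frac{1}{8}\right) \left(-4457\right) = \frac{4457}{8} \approx 557.13$)
$\sqrt{t + y{\left(15 \right)}} = \sqrt{\frac{4457}{8} + 13} = \sqrt{\frac{4561}{8}} = \frac{\sqrt{9122}}{4}$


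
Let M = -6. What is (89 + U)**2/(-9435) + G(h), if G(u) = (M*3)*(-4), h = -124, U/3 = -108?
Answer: 124819/1887 ≈ 66.147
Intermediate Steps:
U = -324 (U = 3*(-108) = -324)
G(u) = 72 (G(u) = -6*3*(-4) = -18*(-4) = 72)
(89 + U)**2/(-9435) + G(h) = (89 - 324)**2/(-9435) + 72 = (-235)**2*(-1/9435) + 72 = 55225*(-1/9435) + 72 = -11045/1887 + 72 = 124819/1887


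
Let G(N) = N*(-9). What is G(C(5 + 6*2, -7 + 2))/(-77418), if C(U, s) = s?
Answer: -5/8602 ≈ -0.00058126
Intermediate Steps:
G(N) = -9*N
G(C(5 + 6*2, -7 + 2))/(-77418) = -9*(-7 + 2)/(-77418) = -9*(-5)*(-1/77418) = 45*(-1/77418) = -5/8602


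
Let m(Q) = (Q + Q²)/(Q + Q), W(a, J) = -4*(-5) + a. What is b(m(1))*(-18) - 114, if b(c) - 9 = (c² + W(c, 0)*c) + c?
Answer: -690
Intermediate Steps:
W(a, J) = 20 + a
m(Q) = (Q + Q²)/(2*Q) (m(Q) = (Q + Q²)/((2*Q)) = (Q + Q²)*(1/(2*Q)) = (Q + Q²)/(2*Q))
b(c) = 9 + c + c² + c*(20 + c) (b(c) = 9 + ((c² + (20 + c)*c) + c) = 9 + ((c² + c*(20 + c)) + c) = 9 + (c + c² + c*(20 + c)) = 9 + c + c² + c*(20 + c))
b(m(1))*(-18) - 114 = (9 + 2*(½ + (½)*1)² + 21*(½ + (½)*1))*(-18) - 114 = (9 + 2*(½ + ½)² + 21*(½ + ½))*(-18) - 114 = (9 + 2*1² + 21*1)*(-18) - 114 = (9 + 2*1 + 21)*(-18) - 114 = (9 + 2 + 21)*(-18) - 114 = 32*(-18) - 114 = -576 - 114 = -690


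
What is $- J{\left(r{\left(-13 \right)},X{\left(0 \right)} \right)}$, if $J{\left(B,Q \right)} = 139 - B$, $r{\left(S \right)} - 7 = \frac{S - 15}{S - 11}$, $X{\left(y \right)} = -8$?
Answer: $- \frac{785}{6} \approx -130.83$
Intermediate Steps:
$r{\left(S \right)} = 7 + \frac{-15 + S}{-11 + S}$ ($r{\left(S \right)} = 7 + \frac{S - 15}{S - 11} = 7 + \frac{-15 + S}{-11 + S}$)
$- J{\left(r{\left(-13 \right)},X{\left(0 \right)} \right)} = - (139 - \frac{4 \left(-23 + 2 \left(-13\right)\right)}{-11 - 13}) = - (139 - \frac{4 \left(-23 - 26\right)}{-24}) = - (139 - 4 \left(- \frac{1}{24}\right) \left(-49\right)) = - (139 - \frac{49}{6}) = \left(-1\right) \frac{785}{6} = - \frac{785}{6}$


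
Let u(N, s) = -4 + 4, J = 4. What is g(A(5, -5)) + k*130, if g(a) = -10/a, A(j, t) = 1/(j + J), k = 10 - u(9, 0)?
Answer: 1210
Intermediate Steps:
u(N, s) = 0
k = 10 (k = 10 - 1*0 = 10 + 0 = 10)
A(j, t) = 1/(4 + j) (A(j, t) = 1/(j + 4) = 1/(4 + j))
g(A(5, -5)) + k*130 = -10/(1/(4 + 5)) + 10*130 = -10/(1/9) + 1300 = -10/1/9 + 1300 = -10*9 + 1300 = -90 + 1300 = 1210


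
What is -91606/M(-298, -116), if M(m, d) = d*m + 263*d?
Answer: -45803/2030 ≈ -22.563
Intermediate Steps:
M(m, d) = 263*d + d*m
-91606/M(-298, -116) = -91606*(-1/(116*(263 - 298))) = -91606/((-116*(-35))) = -91606/4060 = -91606*1/4060 = -45803/2030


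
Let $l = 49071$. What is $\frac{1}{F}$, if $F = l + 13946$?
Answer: $\frac{1}{63017} \approx 1.5869 \cdot 10^{-5}$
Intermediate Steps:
$F = 63017$ ($F = 49071 + 13946 = 63017$)
$\frac{1}{F} = \frac{1}{63017}$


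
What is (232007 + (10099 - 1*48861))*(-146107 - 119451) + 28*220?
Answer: -51317749550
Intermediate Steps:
(232007 + (10099 - 1*48861))*(-146107 - 119451) + 28*220 = (232007 + (10099 - 48861))*(-265558) + 6160 = (232007 - 38762)*(-265558) + 6160 = 193245*(-265558) + 6160 = -51317755710 + 6160 = -51317749550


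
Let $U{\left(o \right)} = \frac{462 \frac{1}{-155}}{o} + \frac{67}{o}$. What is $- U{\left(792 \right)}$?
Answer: $- \frac{9923}{122760} \approx -0.080832$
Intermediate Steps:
$U{\left(o \right)} = \frac{9923}{155 o}$ ($U{\left(o \right)} = \frac{462 \left(- \frac{1}{155}\right)}{o} + \frac{67}{o} = - \frac{462}{155 o} + \frac{67}{o} = \frac{9923}{155 o}$)
$- U{\left(792 \right)} = - \frac{9923}{155 \cdot 792} = \left(-1\right) \frac{9923}{122760} = - \frac{9923}{122760}$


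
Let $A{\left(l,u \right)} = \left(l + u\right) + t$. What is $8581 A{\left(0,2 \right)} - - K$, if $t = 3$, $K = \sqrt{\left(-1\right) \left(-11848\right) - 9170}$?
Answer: $42905 + \sqrt{2678} \approx 42957.0$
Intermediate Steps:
$K = \sqrt{2678}$ ($K = \sqrt{11848 - 9170} = \sqrt{2678} \approx 51.749$)
$A{\left(l,u \right)} = 3 + l + u$ ($A{\left(l,u \right)} = \left(l + u\right) + 3 = 3 + l + u$)
$8581 A{\left(0,2 \right)} - - K = 8581 \left(3 + 0 + 2\right) - - \sqrt{2678} = 8581 \cdot 5 + \sqrt{2678} = 42905 + \sqrt{2678}$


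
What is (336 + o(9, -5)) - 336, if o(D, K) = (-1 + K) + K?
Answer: -11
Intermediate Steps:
o(D, K) = -1 + 2*K
(336 + o(9, -5)) - 336 = (336 + (-1 + 2*(-5))) - 336 = (336 + (-1 - 10)) - 336 = (336 - 11) - 336 = 325 - 336 = -11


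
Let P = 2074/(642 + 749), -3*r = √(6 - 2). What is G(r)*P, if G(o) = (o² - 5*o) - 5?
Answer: -22814/12519 ≈ -1.8223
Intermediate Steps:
r = -⅔ (r = -√(6 - 2)/3 = -√4/3 = -⅓*2 = -⅔ ≈ -0.66667)
G(o) = -5 + o² - 5*o
P = 2074/1391 ≈ 1.4910
G(r)*P = (-5 + (-⅔)² - 5*(-⅔))*(2074/1391) = (-5 + 4/9 + 10/3)*(2074/1391) = -11/9*2074/1391 = -22814/12519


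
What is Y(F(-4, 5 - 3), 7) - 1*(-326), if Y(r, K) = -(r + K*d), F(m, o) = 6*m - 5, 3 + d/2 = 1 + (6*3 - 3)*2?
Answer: -37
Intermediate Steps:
d = 56 (d = -6 + 2*(1 + (6*3 - 3)*2) = -6 + 2*(1 + (18 - 3)*2) = -6 + 2*(1 + 15*2) = -6 + 2*(1 + 30) = -6 + 2*31 = -6 + 62 = 56)
F(m, o) = -5 + 6*m
Y(r, K) = -r - 56*K (Y(r, K) = -(r + K*56) = -(r + 56*K) = -r - 56*K)
Y(F(-4, 5 - 3), 7) - 1*(-326) = (-(-5 + 6*(-4)) - 56*7) - 1*(-326) = (-(-5 - 24) - 392) + 326 = (-1*(-29) - 392) + 326 = (29 - 392) + 326 = -363 + 326 = -37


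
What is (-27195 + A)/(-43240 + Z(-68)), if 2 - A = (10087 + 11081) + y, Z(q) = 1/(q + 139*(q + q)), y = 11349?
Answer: 1132818120/820349281 ≈ 1.3809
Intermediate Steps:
Z(q) = 1/(279*q) (Z(q) = 1/(q + 139*(2*q)) = 1/(q + 278*q) = 1/(279*q))
A = -32515 (A = 2 - ((10087 + 11081) + 11349) = 2 - (21168 + 11349) = 2 - 1*32517 = 2 - 32517 = -32515)
(-27195 + A)/(-43240 + Z(-68)) = (-27195 - 32515)/(-43240 + (1/279)/(-68)) = -59710/(-43240 + (1/279)*(-1/68)) = -59710/(-43240 - 1/18972) = -59710/(-820349281/18972) = -59710*(-18972/820349281) = 1132818120/820349281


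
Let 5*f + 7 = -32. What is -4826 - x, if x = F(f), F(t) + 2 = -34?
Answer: -4790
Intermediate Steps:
f = -39/5 (f = -7/5 + (1/5)*(-32) = -7/5 - 32/5 = -39/5 ≈ -7.8000)
F(t) = -36 (F(t) = -2 - 34 = -36)
x = -36
-4826 - x = -4826 - 1*(-36) = -4826 + 36 = -4790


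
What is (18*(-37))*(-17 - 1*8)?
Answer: 16650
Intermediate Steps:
(18*(-37))*(-17 - 1*8) = -666*(-17 - 8) = -666*(-25) = 16650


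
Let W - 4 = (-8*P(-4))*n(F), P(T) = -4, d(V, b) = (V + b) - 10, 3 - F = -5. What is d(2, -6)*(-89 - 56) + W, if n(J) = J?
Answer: 2290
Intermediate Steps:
F = 8 (F = 3 - 1*(-5) = 3 + 5 = 8)
d(V, b) = -10 + V + b
W = 260 (W = 4 - 8*(-4)*8 = 4 + 32*8 = 4 + 256 = 260)
d(2, -6)*(-89 - 56) + W = (-10 + 2 - 6)*(-89 - 56) + 260 = -14*(-145) + 260 = 2030 + 260 = 2290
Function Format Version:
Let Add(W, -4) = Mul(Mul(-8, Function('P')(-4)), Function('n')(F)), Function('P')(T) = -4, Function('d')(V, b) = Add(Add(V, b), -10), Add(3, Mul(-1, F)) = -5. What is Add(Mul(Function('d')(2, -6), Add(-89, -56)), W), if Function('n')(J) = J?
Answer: 2290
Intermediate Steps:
F = 8 (F = Add(3, Mul(-1, -5)) = Add(3, 5) = 8)
Function('d')(V, b) = Add(-10, V, b)
W = 260 (W = Add(4, Mul(Mul(-8, -4), 8)) = Add(4, Mul(32, 8)) = Add(4, 256) = 260)
Add(Mul(Function('d')(2, -6), Add(-89, -56)), W) = Add(Mul(Add(-10, 2, -6), Add(-89, -56)), 260) = Add(Mul(-14, -145), 260) = Add(2030, 260) = 2290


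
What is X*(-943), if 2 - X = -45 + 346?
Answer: 281957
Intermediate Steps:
X = -299 (X = 2 - (-45 + 346) = 2 - 1*301 = 2 - 301 = -299)
X*(-943) = -299*(-943) = 281957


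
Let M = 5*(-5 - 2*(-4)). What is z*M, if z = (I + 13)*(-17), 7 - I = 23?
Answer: 765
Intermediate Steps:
I = -16 (I = 7 - 1*23 = 7 - 23 = -16)
M = 15 (M = 5*(-5 + 8) = 5*3 = 15)
z = 51 (z = (-16 + 13)*(-17) = -3*(-17) = 51)
z*M = 51*15 = 765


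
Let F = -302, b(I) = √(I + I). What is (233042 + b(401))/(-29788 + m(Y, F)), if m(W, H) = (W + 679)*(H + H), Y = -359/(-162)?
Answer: -9438201/17870321 - 81*√802/35740642 ≈ -0.52821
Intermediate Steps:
b(I) = √2*√I (b(I) = √(2*I) = √2*√I)
Y = 359/162 (Y = -359*(-1/162) = 359/162 ≈ 2.2160)
m(W, H) = 2*H*(679 + W) (m(W, H) = (679 + W)*(2*H) = 2*H*(679 + W))
(233042 + b(401))/(-29788 + m(Y, F)) = (233042 + √2*√401)/(-29788 + 2*(-302)*(679 + 359/162)) = (233042 + √802)/(-29788 + 2*(-302)*(110357/162)) = (233042 + √802)/(-29788 - 33327814/81) = (233042 + √802)/(-35740642/81) = (233042 + √802)*(-81/35740642) = -9438201/17870321 - 81*√802/35740642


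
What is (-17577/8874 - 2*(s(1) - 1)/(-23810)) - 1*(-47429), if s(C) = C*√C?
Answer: 46763041/986 ≈ 47427.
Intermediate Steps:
s(C) = C^(3/2)
(-17577/8874 - 2*(s(1) - 1)/(-23810)) - 1*(-47429) = (-17577/8874 - 2*(1^(3/2) - 1)/(-23810)) - 1*(-47429) = (-17577*1/8874 - 2*(1 - 1)*(-1/23810)) + 47429 = (-1953/986 - 2*0*(-1/23810)) + 47429 = (-1953/986 + 0*(-1/23810)) + 47429 = (-1953/986 + 0) + 47429 = -1953/986 + 47429 = 46763041/986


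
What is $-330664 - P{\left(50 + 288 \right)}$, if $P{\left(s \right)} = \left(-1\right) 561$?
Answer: $-330103$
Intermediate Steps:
$P{\left(s \right)} = -561$
$-330664 - P{\left(50 + 288 \right)} = -330664 - -561 = -330664 + 561 = -330103$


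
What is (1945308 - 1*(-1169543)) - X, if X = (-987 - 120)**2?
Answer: 1889402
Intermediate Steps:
X = 1225449 (X = (-1107)**2 = 1225449)
(1945308 - 1*(-1169543)) - X = (1945308 - 1*(-1169543)) - 1*1225449 = (1945308 + 1169543) - 1225449 = 3114851 - 1225449 = 1889402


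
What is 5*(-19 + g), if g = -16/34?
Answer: -1655/17 ≈ -97.353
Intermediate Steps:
g = -8/17 (g = -16*1/34 = -8/17 ≈ -0.47059)
5*(-19 + g) = 5*(-19 - 8/17) = 5*(-331/17) = -1655/17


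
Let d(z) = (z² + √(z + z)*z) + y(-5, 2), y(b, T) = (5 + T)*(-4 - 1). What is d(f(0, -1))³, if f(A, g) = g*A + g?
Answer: -(34 + I*√2)³ ≈ -39100.0 - 4901.7*I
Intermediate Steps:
y(b, T) = -25 - 5*T (y(b, T) = (5 + T)*(-5) = -25 - 5*T)
f(A, g) = g + A*g (f(A, g) = A*g + g = g + A*g)
d(z) = -35 + z² + √2*z^(3/2) (d(z) = (z² + √(z + z)*z) + (-25 - 5*2) = (z² + √(2*z)*z) + (-25 - 10) = (z² + (√2*√z)*z) - 35 = (z² + √2*z^(3/2)) - 35 = -35 + z² + √2*z^(3/2))
d(f(0, -1))³ = (-35 + (-(1 + 0))² + √2*(-(1 + 0))^(3/2))³ = (-35 + (-1*1)² + √2*(-1*1)^(3/2))³ = (-35 + (-1)² + √2*(-1)^(3/2))³ = (-35 + 1 + √2*(-I))³ = (-35 + 1 - I*√2)³ = (-34 - I*√2)³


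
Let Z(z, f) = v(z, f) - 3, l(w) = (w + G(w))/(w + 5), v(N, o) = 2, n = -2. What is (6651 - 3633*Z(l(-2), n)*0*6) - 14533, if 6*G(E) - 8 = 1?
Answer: -7882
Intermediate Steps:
G(E) = 3/2 (G(E) = 4/3 + (⅙)*1 = 4/3 + ⅙ = 3/2)
l(w) = (3/2 + w)/(5 + w) (l(w) = (w + 3/2)/(w + 5) = (3/2 + w)/(5 + w))
Z(z, f) = -1 (Z(z, f) = 2 - 3 = -1)
(6651 - 3633*Z(l(-2), n)*0*6) - 14533 = (6651 - 3633*(-1*0)*6) - 14533 = (6651 - 0*6) - 14533 = (6651 - 3633*0) - 14533 = (6651 + 0) - 14533 = 6651 - 14533 = -7882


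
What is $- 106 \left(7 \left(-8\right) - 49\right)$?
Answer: $11130$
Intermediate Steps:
$- 106 \left(7 \left(-8\right) - 49\right) = - 106 \left(-56 - 49\right) = \left(-106\right) \left(-105\right) = 11130$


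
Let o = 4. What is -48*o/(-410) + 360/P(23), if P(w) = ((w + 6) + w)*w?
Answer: 47154/61295 ≈ 0.76930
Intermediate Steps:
P(w) = w*(6 + 2*w) (P(w) = ((6 + w) + w)*w = (6 + 2*w)*w = w*(6 + 2*w))
-48*o/(-410) + 360/P(23) = -48*4/(-410) + 360/((2*23*(3 + 23))) = -192*(-1/410) + 360/((2*23*26)) = 96/205 + 360/1196 = 96/205 + 360*(1/1196) = 96/205 + 90/299 = 47154/61295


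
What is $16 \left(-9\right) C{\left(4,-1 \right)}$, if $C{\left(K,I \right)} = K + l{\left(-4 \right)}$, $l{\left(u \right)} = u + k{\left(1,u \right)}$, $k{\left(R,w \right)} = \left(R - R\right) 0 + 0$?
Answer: $0$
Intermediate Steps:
$k{\left(R,w \right)} = 0$ ($k{\left(R,w \right)} = 0 \cdot 0 + 0 = 0 + 0 = 0$)
$l{\left(u \right)} = u$ ($l{\left(u \right)} = u + 0 = u$)
$C{\left(K,I \right)} = -4 + K$ ($C{\left(K,I \right)} = K - 4 = -4 + K$)
$16 \left(-9\right) C{\left(4,-1 \right)} = 16 \left(-9\right) \left(-4 + 4\right) = \left(-144\right) 0 = 0$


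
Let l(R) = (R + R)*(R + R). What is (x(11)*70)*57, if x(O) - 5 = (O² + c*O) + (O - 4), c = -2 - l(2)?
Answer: -259350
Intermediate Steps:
l(R) = 4*R² (l(R) = (2*R)*(2*R) = 4*R²)
c = -18 (c = -2 - 4*2² = -2 - 4*4 = -2 - 1*16 = -2 - 16 = -18)
x(O) = 1 + O² - 17*O (x(O) = 5 + ((O² - 18*O) + (O - 4)) = 5 + ((O² - 18*O) + (-4 + O)) = 5 + (-4 + O² - 17*O) = 1 + O² - 17*O)
(x(11)*70)*57 = ((1 + 11² - 17*11)*70)*57 = ((1 + 121 - 187)*70)*57 = -65*70*57 = -4550*57 = -259350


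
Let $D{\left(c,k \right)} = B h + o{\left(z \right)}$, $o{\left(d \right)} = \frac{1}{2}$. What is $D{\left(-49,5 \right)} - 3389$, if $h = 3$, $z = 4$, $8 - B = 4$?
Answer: $- \frac{6753}{2} \approx -3376.5$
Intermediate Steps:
$B = 4$ ($B = 8 - 4 = 4$)
$o{\left(d \right)} = \frac{1}{2}$
$D{\left(c,k \right)} = \frac{25}{2}$ ($D{\left(c,k \right)} = 4 \cdot 3 + \frac{1}{2} = 12 + \frac{1}{2} = \frac{25}{2}$)
$D{\left(-49,5 \right)} - 3389 = \frac{25}{2} - 3389 = - \frac{6753}{2}$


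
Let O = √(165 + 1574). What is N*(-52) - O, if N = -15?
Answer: 780 - √1739 ≈ 738.30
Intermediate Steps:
O = √1739 ≈ 41.701
N*(-52) - O = -15*(-52) - √1739 = 780 - √1739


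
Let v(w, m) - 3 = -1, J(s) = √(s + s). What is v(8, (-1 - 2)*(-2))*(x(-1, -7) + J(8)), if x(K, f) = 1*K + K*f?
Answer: 20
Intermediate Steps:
x(K, f) = K + K*f
J(s) = √2*√s (J(s) = √(2*s) = √2*√s)
v(w, m) = 2 (v(w, m) = 3 - 1 = 2)
v(8, (-1 - 2)*(-2))*(x(-1, -7) + J(8)) = 2*(-(1 - 7) + √2*√8) = 2*(-1*(-6) + √2*(2*√2)) = 2*(6 + 4) = 2*10 = 20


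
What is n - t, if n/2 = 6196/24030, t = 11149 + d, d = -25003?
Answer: 166462006/12015 ≈ 13855.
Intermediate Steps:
t = -13854 (t = 11149 - 25003 = -13854)
n = 6196/12015 (n = 2*(6196/24030) = 2*(6196*(1/24030)) = 2*(3098/12015) = 6196/12015 ≈ 0.51569)
n - t = 6196/12015 - 1*(-13854) = 6196/12015 + 13854 = 166462006/12015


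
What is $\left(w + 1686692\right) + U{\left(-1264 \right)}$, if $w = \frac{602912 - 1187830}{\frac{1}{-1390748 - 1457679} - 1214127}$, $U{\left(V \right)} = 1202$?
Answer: $\frac{2918666736611435803}{1729176064115} \approx 1.6879 \cdot 10^{6}$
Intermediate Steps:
$w = \frac{833048111993}{1729176064115}$ ($w = - \frac{584918}{\frac{1}{-2848427} - 1214127} = - \frac{584918}{- \frac{1}{2848427} - 1214127} = - \frac{584918}{- \frac{3458352128230}{2848427}} = \left(-584918\right) \left(- \frac{2848427}{3458352128230}\right) = \frac{833048111993}{1729176064115} \approx 0.48176$)
$\left(w + 1686692\right) + U{\left(-1264 \right)} = \left(\frac{833048111993}{1729176064115} + 1686692\right) + 1202 = \frac{2916588266982369573}{1729176064115} + 1202 = \frac{2918666736611435803}{1729176064115}$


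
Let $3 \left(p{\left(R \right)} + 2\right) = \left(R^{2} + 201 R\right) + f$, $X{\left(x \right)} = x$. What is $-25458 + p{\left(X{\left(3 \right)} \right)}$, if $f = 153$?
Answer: $-25205$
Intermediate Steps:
$p{\left(R \right)} = 49 + 67 R + \frac{R^{2}}{3}$ ($p{\left(R \right)} = -2 + \frac{\left(R^{2} + 201 R\right) + 153}{3} = -2 + \frac{153 + R^{2} + 201 R}{3} = -2 + \left(51 + 67 R + \frac{R^{2}}{3}\right) = 49 + 67 R + \frac{R^{2}}{3}$)
$-25458 + p{\left(X{\left(3 \right)} \right)} = -25458 + \left(49 + 67 \cdot 3 + \frac{3^{2}}{3}\right) = -25458 + \left(49 + 201 + \frac{1}{3} \cdot 9\right) = -25458 + \left(49 + 201 + 3\right) = -25458 + 253 = -25205$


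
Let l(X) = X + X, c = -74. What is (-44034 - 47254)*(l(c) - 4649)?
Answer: 437908536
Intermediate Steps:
l(X) = 2*X
(-44034 - 47254)*(l(c) - 4649) = (-44034 - 47254)*(2*(-74) - 4649) = -91288*(-148 - 4649) = -91288*(-4797) = 437908536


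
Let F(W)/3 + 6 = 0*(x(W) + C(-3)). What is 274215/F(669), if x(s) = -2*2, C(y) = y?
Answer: -91405/6 ≈ -15234.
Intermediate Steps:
x(s) = -4
F(W) = -18 (F(W) = -18 + 3*(0*(-4 - 3)) = -18 + 3*(0*(-7)) = -18 + 3*0 = -18 + 0 = -18)
274215/F(669) = 274215/(-18) = 274215*(-1/18) = -91405/6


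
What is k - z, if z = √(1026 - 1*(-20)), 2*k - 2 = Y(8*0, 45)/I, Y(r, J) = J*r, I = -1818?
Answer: 1 - √1046 ≈ -31.342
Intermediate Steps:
k = 1 (k = 1 + ((45*(8*0))/(-1818))/2 = 1 + ((45*0)*(-1/1818))/2 = 1 + (0*(-1/1818))/2 = 1 + (½)*0 = 1 + 0 = 1)
z = √1046 (z = √(1026 + 20) = √1046 ≈ 32.342)
k - z = 1 - √1046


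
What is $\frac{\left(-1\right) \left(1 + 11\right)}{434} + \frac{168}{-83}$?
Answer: $- \frac{36954}{18011} \approx -2.0517$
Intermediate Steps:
$\frac{\left(-1\right) \left(1 + 11\right)}{434} + \frac{168}{-83} = \left(-1\right) 12 \cdot \frac{1}{434} + 168 \left(- \frac{1}{83}\right) = \left(-12\right) \frac{1}{434} - \frac{168}{83} = - \frac{6}{217} - \frac{168}{83} = - \frac{36954}{18011}$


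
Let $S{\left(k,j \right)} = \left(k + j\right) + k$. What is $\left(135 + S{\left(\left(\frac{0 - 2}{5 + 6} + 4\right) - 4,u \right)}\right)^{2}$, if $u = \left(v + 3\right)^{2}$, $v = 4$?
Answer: $\frac{4080400}{121} \approx 33722.0$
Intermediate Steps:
$u = 49$ ($u = \left(4 + 3\right)^{2} = 7^{2} = 49$)
$S{\left(k,j \right)} = j + 2 k$ ($S{\left(k,j \right)} = \left(j + k\right) + k = j + 2 k$)
$\left(135 + S{\left(\left(\frac{0 - 2}{5 + 6} + 4\right) - 4,u \right)}\right)^{2} = \left(135 + \left(49 + 2 \left(\left(\frac{0 - 2}{5 + 6} + 4\right) - 4\right)\right)\right)^{2} = \left(135 + \left(49 + 2 \left(\left(- \frac{2}{11} + 4\right) - 4\right)\right)\right)^{2} = \left(135 + \left(49 + 2 \left(\frac{42}{11} - 4\right)\right)\right)^{2} = \left(135 + \left(49 + 2 \left(- \frac{2}{11}\right)\right)\right)^{2} = \left(135 + \left(49 - \frac{4}{11}\right)\right)^{2} = \left(135 + \frac{535}{11}\right)^{2} = \left(\frac{2020}{11}\right)^{2} = \frac{4080400}{121}$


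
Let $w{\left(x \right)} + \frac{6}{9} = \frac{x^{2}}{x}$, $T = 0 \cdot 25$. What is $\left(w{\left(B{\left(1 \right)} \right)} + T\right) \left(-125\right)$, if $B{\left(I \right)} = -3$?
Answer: $\frac{1375}{3} \approx 458.33$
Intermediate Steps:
$T = 0$
$w{\left(x \right)} = - \frac{2}{3} + x$ ($w{\left(x \right)} = - \frac{2}{3} + \frac{x^{2}}{x} = - \frac{2}{3} + x$)
$\left(w{\left(B{\left(1 \right)} \right)} + T\right) \left(-125\right) = \left(\left(- \frac{2}{3} - 3\right) + 0\right) \left(-125\right) = \left(- \frac{11}{3} + 0\right) \left(-125\right) = \left(- \frac{11}{3}\right) \left(-125\right) = \frac{1375}{3}$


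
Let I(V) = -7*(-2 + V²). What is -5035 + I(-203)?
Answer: -293484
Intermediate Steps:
I(V) = 14 - 7*V²
-5035 + I(-203) = -5035 + (14 - 7*(-203)²) = -5035 + (14 - 7*41209) = -5035 + (14 - 288463) = -5035 - 288449 = -293484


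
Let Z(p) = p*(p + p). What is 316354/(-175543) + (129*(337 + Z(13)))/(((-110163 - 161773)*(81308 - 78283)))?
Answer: -10410004418893/5776111811008 ≈ -1.8023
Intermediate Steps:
Z(p) = 2*p² (Z(p) = p*(2*p) = 2*p²)
316354/(-175543) + (129*(337 + Z(13)))/(((-110163 - 161773)*(81308 - 78283))) = 316354/(-175543) + (129*(337 + 2*13²))/(((-110163 - 161773)*(81308 - 78283))) = 316354*(-1/175543) + (129*(337 + 2*169))/((-271936*3025)) = -316354/175543 + (129*(337 + 338))/(-822606400) = -316354/175543 + (129*675)*(-1/822606400) = -316354/175543 + 87075*(-1/822606400) = -316354/175543 - 3483/32904256 = -10410004418893/5776111811008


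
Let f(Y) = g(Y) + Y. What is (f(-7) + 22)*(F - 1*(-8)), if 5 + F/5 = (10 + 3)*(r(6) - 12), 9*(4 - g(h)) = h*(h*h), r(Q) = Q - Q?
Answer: -409658/9 ≈ -45518.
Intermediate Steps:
r(Q) = 0
g(h) = 4 - h³/9 (g(h) = 4 - h*h*h/9 = 4 - h*h²/9 = 4 - h³/9)
F = -805 (F = -25 + 5*((10 + 3)*(0 - 12)) = -25 + 5*(13*(-12)) = -25 + 5*(-156) = -25 - 780 = -805)
f(Y) = 4 + Y - Y³/9 (f(Y) = (4 - Y³/9) + Y = 4 + Y - Y³/9)
(f(-7) + 22)*(F - 1*(-8)) = ((4 - 7 - ⅑*(-7)³) + 22)*(-805 - 1*(-8)) = ((4 - 7 - ⅑*(-343)) + 22)*(-805 + 8) = ((4 - 7 + 343/9) + 22)*(-797) = (316/9 + 22)*(-797) = (514/9)*(-797) = -409658/9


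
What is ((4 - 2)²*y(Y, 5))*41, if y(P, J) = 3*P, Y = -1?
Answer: -492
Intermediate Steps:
((4 - 2)²*y(Y, 5))*41 = ((4 - 2)²*(3*(-1)))*41 = (2²*(-3))*41 = (4*(-3))*41 = -12*41 = -492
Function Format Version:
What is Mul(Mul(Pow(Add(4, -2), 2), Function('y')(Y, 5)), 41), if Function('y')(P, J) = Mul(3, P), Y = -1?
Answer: -492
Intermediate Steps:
Mul(Mul(Pow(Add(4, -2), 2), Function('y')(Y, 5)), 41) = Mul(Mul(Pow(Add(4, -2), 2), Mul(3, -1)), 41) = Mul(Mul(Pow(2, 2), -3), 41) = Mul(Mul(4, -3), 41) = Mul(-12, 41) = -492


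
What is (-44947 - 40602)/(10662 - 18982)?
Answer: 85549/8320 ≈ 10.282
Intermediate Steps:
(-44947 - 40602)/(10662 - 18982) = -85549/(-8320) = -85549*(-1/8320) = 85549/8320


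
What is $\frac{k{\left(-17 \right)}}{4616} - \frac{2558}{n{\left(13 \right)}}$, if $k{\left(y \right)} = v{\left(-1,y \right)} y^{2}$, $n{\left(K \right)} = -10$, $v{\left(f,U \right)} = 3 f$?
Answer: $\frac{5899529}{23080} \approx 255.61$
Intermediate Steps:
$k{\left(y \right)} = - 3 y^{2}$ ($k{\left(y \right)} = 3 \left(-1\right) y^{2} = - 3 y^{2}$)
$\frac{k{\left(-17 \right)}}{4616} - \frac{2558}{n{\left(13 \right)}} = \frac{\left(-3\right) \left(-17\right)^{2}}{4616} - \frac{2558}{-10} = \left(-3\right) 289 \cdot \frac{1}{4616} - - \frac{1279}{5} = \left(-867\right) \frac{1}{4616} + \frac{1279}{5} = - \frac{867}{4616} + \frac{1279}{5} = \frac{5899529}{23080}$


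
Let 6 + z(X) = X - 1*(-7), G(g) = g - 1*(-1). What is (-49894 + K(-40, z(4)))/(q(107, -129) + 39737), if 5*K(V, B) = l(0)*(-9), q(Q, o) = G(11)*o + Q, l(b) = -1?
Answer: -249461/191480 ≈ -1.3028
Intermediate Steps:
G(g) = 1 + g (G(g) = g + 1 = 1 + g)
z(X) = 1 + X (z(X) = -6 + (X - 1*(-7)) = -6 + (X + 7) = -6 + (7 + X) = 1 + X)
q(Q, o) = Q + 12*o (q(Q, o) = (1 + 11)*o + Q = 12*o + Q = Q + 12*o)
K(V, B) = 9/5 (K(V, B) = (-1*(-9))/5 = (⅕)*9 = 9/5)
(-49894 + K(-40, z(4)))/(q(107, -129) + 39737) = (-49894 + 9/5)/((107 + 12*(-129)) + 39737) = -249461/(5*((107 - 1548) + 39737)) = -249461/(5*(-1441 + 39737)) = -249461/5/38296 = -249461/5*1/38296 = -249461/191480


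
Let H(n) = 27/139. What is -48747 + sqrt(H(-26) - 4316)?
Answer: -48747 + I*sqrt(83385683)/139 ≈ -48747.0 + 65.695*I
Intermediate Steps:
H(n) = 27/139 (H(n) = 27*(1/139) = 27/139)
-48747 + sqrt(H(-26) - 4316) = -48747 + sqrt(27/139 - 4316) = -48747 + sqrt(-599897/139) = -48747 + I*sqrt(83385683)/139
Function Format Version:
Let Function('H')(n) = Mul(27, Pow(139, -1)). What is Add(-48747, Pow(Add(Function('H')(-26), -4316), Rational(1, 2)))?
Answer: Add(-48747, Mul(Rational(1, 139), I, Pow(83385683, Rational(1, 2)))) ≈ Add(-48747., Mul(65.695, I))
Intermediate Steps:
Function('H')(n) = Rational(27, 139) (Function('H')(n) = Mul(27, Rational(1, 139)) = Rational(27, 139))
Add(-48747, Pow(Add(Function('H')(-26), -4316), Rational(1, 2))) = Add(-48747, Pow(Add(Rational(27, 139), -4316), Rational(1, 2))) = Add(-48747, Pow(Rational(-599897, 139), Rational(1, 2))) = Add(-48747, Mul(Rational(1, 139), I, Pow(83385683, Rational(1, 2))))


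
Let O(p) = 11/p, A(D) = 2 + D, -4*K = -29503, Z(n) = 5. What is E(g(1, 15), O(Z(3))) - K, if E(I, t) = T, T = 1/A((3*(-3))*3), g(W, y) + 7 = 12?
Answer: -737579/100 ≈ -7375.8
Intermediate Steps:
g(W, y) = 5 (g(W, y) = -7 + 12 = 5)
K = 29503/4 (K = -1/4*(-29503) = 29503/4 ≈ 7375.8)
T = -1/25 (T = 1/(2 + (3*(-3))*3) = 1/(2 - 9*3) = 1/(2 - 27) = 1/(-25) = -1/25 ≈ -0.040000)
E(I, t) = -1/25
E(g(1, 15), O(Z(3))) - K = -1/25 - 1*29503/4 = -1/25 - 29503/4 = -737579/100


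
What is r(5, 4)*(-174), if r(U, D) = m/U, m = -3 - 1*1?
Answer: 696/5 ≈ 139.20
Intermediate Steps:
m = -4 (m = -3 - 1 = -4)
r(U, D) = -4/U
r(5, 4)*(-174) = -4/5*(-174) = -4*⅕*(-174) = -⅘*(-174) = 696/5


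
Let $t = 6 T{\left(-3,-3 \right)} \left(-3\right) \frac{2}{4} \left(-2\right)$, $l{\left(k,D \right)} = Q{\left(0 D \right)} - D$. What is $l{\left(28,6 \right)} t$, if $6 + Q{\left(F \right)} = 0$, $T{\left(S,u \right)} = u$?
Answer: $648$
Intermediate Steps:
$Q{\left(F \right)} = -6$ ($Q{\left(F \right)} = -6 + 0 = -6$)
$l{\left(k,D \right)} = -6 - D$
$t = -54$ ($t = 6 \left(-3\right) \left(-3\right) \frac{2}{4} \left(-2\right) = \left(-18\right) \left(-3\right) 2 \cdot \frac{1}{4} \left(-2\right) = 54 \cdot \frac{1}{2} \left(-2\right) = 27 \left(-2\right) = -54$)
$l{\left(28,6 \right)} t = \left(-6 - 6\right) \left(-54\right) = \left(-12\right) \left(-54\right) = 648$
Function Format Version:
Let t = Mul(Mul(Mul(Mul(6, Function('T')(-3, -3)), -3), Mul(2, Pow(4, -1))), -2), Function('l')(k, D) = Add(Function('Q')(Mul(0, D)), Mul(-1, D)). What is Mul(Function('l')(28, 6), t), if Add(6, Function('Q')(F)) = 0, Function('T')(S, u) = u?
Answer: 648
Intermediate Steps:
Function('Q')(F) = -6 (Function('Q')(F) = Add(-6, 0) = -6)
Function('l')(k, D) = Add(-6, Mul(-1, D))
t = -54 (t = Mul(Mul(Mul(Mul(6, -3), -3), Mul(2, Pow(4, -1))), -2) = Mul(Mul(Mul(-18, -3), Mul(2, Rational(1, 4))), -2) = Mul(Mul(54, Rational(1, 2)), -2) = Mul(27, -2) = -54)
Mul(Function('l')(28, 6), t) = Mul(Add(-6, Mul(-1, 6)), -54) = Mul(Add(-6, -6), -54) = Mul(-12, -54) = 648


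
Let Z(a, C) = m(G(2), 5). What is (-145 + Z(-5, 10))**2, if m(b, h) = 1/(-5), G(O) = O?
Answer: 527076/25 ≈ 21083.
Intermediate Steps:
m(b, h) = -1/5 (m(b, h) = 1*(-1/5) = -1/5)
Z(a, C) = -1/5
(-145 + Z(-5, 10))**2 = (-145 - 1/5)**2 = (-726/5)**2 = 527076/25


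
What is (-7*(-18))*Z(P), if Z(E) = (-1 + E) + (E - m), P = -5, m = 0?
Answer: -1386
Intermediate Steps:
Z(E) = -1 + 2*E (Z(E) = (-1 + E) + (E - 1*0) = (-1 + E) + (E + 0) = (-1 + E) + E = -1 + 2*E)
(-7*(-18))*Z(P) = (-7*(-18))*(-1 + 2*(-5)) = 126*(-1 - 10) = 126*(-11) = -1386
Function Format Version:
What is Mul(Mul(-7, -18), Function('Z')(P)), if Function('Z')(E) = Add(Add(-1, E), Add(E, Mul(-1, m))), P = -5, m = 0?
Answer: -1386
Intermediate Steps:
Function('Z')(E) = Add(-1, Mul(2, E)) (Function('Z')(E) = Add(Add(-1, E), Add(E, Mul(-1, 0))) = Add(Add(-1, E), Add(E, 0)) = Add(Add(-1, E), E) = Add(-1, Mul(2, E)))
Mul(Mul(-7, -18), Function('Z')(P)) = Mul(Mul(-7, -18), Add(-1, Mul(2, -5))) = Mul(126, Add(-1, -10)) = Mul(126, -11) = -1386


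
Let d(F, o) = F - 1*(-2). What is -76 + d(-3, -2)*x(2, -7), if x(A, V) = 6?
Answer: -82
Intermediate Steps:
d(F, o) = 2 + F (d(F, o) = F + 2 = 2 + F)
-76 + d(-3, -2)*x(2, -7) = -76 + (2 - 3)*6 = -76 - 1*6 = -76 - 6 = -82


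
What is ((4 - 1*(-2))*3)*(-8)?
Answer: -144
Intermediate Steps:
((4 - 1*(-2))*3)*(-8) = ((4 + 2)*3)*(-8) = (6*3)*(-8) = 18*(-8) = -144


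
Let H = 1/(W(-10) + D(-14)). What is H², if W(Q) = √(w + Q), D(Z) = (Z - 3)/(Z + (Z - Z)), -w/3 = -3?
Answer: 18228/235225 - 93296*I/235225 ≈ 0.077492 - 0.39662*I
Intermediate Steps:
w = 9 (w = -3*(-3) = 9)
D(Z) = (-3 + Z)/Z (D(Z) = (-3 + Z)/(Z + 0) = (-3 + Z)/Z)
W(Q) = √(9 + Q)
H = 196*(17/14 - I)/485 (H = 1/(√(9 - 10) + (-3 - 14)/(-14)) = 1/(√(-1) - 1/14*(-17)) = 1/(I + 17/14) = 1/(17/14 + I) = 196*(17/14 - I)/485 ≈ 0.49072 - 0.40412*I)
H² = (238/485 - 196*I/485)²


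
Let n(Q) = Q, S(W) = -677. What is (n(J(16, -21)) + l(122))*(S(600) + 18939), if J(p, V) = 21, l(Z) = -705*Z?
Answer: -1570331118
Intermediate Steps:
(n(J(16, -21)) + l(122))*(S(600) + 18939) = (21 - 705*122)*(-677 + 18939) = (21 - 86010)*18262 = -85989*18262 = -1570331118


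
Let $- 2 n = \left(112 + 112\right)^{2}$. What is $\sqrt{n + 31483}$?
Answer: $\sqrt{6395} \approx 79.969$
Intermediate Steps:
$n = -25088$ ($n = - \frac{\left(112 + 112\right)^{2}}{2} = - \frac{224^{2}}{2} = \left(- \frac{1}{2}\right) 50176 = -25088$)
$\sqrt{n + 31483} = \sqrt{-25088 + 31483} = \sqrt{6395}$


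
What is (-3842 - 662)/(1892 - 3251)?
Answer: 4504/1359 ≈ 3.3142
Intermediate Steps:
(-3842 - 662)/(1892 - 3251) = -4504/(-1359) = -4504*(-1/1359) = 4504/1359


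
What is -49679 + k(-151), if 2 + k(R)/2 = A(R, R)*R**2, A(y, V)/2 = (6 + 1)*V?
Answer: -96452311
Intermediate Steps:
A(y, V) = 14*V (A(y, V) = 2*((6 + 1)*V) = 2*(7*V) = 14*V)
k(R) = -4 + 28*R**3 (k(R) = -4 + 2*((14*R)*R**2) = -4 + 2*(14*R**3) = -4 + 28*R**3)
-49679 + k(-151) = -49679 + (-4 + 28*(-151)**3) = -49679 + (-4 + 28*(-3442951)) = -49679 + (-4 - 96402628) = -49679 - 96402632 = -96452311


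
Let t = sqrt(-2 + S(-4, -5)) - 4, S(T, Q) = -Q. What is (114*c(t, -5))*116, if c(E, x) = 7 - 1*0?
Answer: 92568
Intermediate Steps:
t = -4 + sqrt(3) (t = sqrt(-2 - 1*(-5)) - 4 = sqrt(-2 + 5) - 4 = sqrt(3) - 4 = -4 + sqrt(3) ≈ -2.2679)
c(E, x) = 7 (c(E, x) = 7 + 0 = 7)
(114*c(t, -5))*116 = (114*7)*116 = 798*116 = 92568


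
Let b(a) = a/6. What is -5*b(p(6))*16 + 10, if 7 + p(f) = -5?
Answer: 170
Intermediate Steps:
p(f) = -12 (p(f) = -7 - 5 = -12)
b(a) = a/6 (b(a) = a*(⅙) = a/6)
-5*b(p(6))*16 + 10 = -5*(-12)/6*16 + 10 = -5*(-2)*16 + 10 = 10*16 + 10 = 160 + 10 = 170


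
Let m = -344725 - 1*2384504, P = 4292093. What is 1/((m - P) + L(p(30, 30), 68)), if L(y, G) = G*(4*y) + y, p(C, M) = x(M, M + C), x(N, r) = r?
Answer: -1/7004942 ≈ -1.4276e-7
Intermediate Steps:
p(C, M) = C + M (p(C, M) = M + C = C + M)
L(y, G) = y + 4*G*y (L(y, G) = 4*G*y + y = y + 4*G*y)
m = -2729229 (m = -344725 - 2384504 = -2729229)
1/((m - P) + L(p(30, 30), 68)) = 1/((-2729229 - 1*4292093) + (30 + 30)*(1 + 4*68)) = 1/((-2729229 - 4292093) + 60*(1 + 272)) = 1/(-7021322 + 60*273) = 1/(-7021322 + 16380) = 1/(-7004942) = -1/7004942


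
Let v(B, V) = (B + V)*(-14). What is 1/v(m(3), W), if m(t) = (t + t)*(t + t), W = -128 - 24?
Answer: 1/1624 ≈ 0.00061576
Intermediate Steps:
W = -152
m(t) = 4*t² (m(t) = (2*t)*(2*t) = 4*t²)
v(B, V) = -14*B - 14*V
1/v(m(3), W) = 1/(-56*3² - 14*(-152)) = 1/(-56*9 + 2128) = 1/(-14*36 + 2128) = 1/(-504 + 2128) = 1/1624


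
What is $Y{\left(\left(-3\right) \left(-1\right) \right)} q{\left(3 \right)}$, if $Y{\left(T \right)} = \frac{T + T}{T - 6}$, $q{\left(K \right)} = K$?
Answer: $-6$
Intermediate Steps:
$Y{\left(T \right)} = \frac{2 T}{-6 + T}$
$Y{\left(\left(-3\right) \left(-1\right) \right)} q{\left(3 \right)} = \frac{2 \left(\left(-3\right) \left(-1\right)\right)}{-6 - -3} \cdot 3 = 2 \cdot 3 \frac{1}{-6 + 3} \cdot 3 = 2 \cdot 3 \frac{1}{-3} \cdot 3 = 2 \cdot 3 \left(- \frac{1}{3}\right) 3 = \left(-2\right) 3 = -6$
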